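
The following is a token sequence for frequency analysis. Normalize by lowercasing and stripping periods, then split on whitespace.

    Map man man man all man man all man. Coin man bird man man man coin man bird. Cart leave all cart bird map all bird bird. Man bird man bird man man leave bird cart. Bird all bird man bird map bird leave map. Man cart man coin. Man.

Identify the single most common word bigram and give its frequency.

"man man", 6 times

Bigram frequencies (highest first):
  man man: 6
  man bird: 5
  bird man: 5
  man coin: 3
  coin man: 3
  map man: 2
  … (19 more, each ≤ 2)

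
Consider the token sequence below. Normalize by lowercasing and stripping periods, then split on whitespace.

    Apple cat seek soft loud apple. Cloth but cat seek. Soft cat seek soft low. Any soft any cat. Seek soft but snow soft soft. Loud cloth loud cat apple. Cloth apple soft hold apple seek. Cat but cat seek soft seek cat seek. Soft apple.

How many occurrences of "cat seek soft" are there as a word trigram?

6

Scanning the 44 overlapping trigram windows for "cat seek soft":
  position 2–4: cat seek soft
  position 9–11: cat seek soft
  position 12–14: cat seek soft
  position 19–21: cat seek soft
  position 39–41: cat seek soft
  position 43–45: cat seek soft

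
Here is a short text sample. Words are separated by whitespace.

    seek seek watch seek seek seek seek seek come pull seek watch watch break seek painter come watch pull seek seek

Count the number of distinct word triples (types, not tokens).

21 tokens → 19 trigram windows in total.
Repeated trigrams (each contributes count−1 duplicates):
  seek seek seek: 3
2 duplicate windows → 19 − 2 = 17 distinct.

17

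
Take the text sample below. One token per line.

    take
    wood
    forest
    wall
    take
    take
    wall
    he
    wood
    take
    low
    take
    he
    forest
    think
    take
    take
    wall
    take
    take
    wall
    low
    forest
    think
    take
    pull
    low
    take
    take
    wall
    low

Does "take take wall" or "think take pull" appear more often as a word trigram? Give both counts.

"take take wall": 4 occurrences
"think take pull": 1 occurrence

"take take wall" (4 vs 1)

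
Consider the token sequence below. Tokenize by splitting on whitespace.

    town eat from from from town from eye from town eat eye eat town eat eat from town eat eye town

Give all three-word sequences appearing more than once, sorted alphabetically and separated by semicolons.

from town eat; town eat eye

Trigram counts meeting the condition (more than once):
  from town eat: 2
  town eat eye: 2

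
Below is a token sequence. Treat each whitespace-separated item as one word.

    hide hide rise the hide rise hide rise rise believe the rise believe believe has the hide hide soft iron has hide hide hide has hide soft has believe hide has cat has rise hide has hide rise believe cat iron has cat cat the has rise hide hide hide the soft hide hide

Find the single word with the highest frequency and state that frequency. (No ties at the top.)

"hide", 18 times

Unigram frequencies (highest first):
  hide: 18
  has: 9
  rise: 8
  the: 5
  believe: 5
  cat: 4
  … (2 more, each ≤ 3)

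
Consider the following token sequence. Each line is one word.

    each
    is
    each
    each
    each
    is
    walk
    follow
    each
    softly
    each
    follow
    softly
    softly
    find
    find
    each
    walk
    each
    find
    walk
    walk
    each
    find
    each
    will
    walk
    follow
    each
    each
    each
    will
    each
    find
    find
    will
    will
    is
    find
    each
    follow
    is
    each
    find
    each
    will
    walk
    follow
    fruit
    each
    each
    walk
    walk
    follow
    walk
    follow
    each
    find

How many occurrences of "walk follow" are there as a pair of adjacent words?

5

Scanning the 57 overlapping bigram windows for "walk follow":
  position 7–8: walk follow
  position 27–28: walk follow
  position 47–48: walk follow
  position 53–54: walk follow
  position 55–56: walk follow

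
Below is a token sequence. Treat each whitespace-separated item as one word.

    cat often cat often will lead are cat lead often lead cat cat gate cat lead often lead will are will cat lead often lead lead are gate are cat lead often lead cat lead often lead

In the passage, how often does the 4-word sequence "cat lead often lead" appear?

5

Scanning the 34 overlapping 4-gram windows for "cat lead often lead":
  position 8–11: cat lead often lead
  position 15–18: cat lead often lead
  position 22–25: cat lead often lead
  position 30–33: cat lead often lead
  position 34–37: cat lead often lead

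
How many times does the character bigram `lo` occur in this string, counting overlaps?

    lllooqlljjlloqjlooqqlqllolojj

5

Sliding a length-2 window over the 29 characters (28 positions):
  position 3–4: lo
  position 12–13: lo
  position 16–17: lo
  position 24–25: lo
  position 26–27: lo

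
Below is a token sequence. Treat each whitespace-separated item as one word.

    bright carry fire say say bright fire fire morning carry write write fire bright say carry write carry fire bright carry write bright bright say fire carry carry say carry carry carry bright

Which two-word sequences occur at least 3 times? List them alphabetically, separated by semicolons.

carry carry; carry write

Bigram counts meeting the condition (at least 3 times):
  carry carry: 3
  carry write: 3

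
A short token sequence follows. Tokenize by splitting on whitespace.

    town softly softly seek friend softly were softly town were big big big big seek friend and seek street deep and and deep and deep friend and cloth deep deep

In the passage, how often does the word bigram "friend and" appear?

2

Scanning the 29 overlapping bigram windows for "friend and":
  position 16–17: friend and
  position 26–27: friend and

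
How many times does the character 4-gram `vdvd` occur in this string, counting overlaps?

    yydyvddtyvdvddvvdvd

2

Sliding a length-4 window over the 19 characters (16 positions):
  position 10–13: vdvd
  position 16–19: vdvd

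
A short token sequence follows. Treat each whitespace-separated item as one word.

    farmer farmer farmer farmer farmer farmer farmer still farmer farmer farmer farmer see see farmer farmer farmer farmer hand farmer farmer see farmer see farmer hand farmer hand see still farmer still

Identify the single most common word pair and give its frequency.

"farmer farmer", 13 times

Bigram frequencies (highest first):
  farmer farmer: 13
  farmer see: 3
  see farmer: 3
  farmer hand: 3
  farmer still: 2
  still farmer: 2
  … (4 more, each ≤ 2)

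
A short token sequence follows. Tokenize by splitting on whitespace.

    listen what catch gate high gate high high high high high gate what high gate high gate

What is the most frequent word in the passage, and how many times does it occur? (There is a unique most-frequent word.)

Unigram frequencies (highest first):
  high: 8
  gate: 5
  what: 2
  listen: 1
  catch: 1

"high", 8 times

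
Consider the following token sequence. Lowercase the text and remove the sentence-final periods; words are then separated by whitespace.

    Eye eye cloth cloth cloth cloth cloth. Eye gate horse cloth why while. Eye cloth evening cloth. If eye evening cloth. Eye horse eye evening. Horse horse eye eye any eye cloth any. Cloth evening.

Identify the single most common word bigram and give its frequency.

"cloth cloth", 4 times

Bigram frequencies (highest first):
  cloth cloth: 4
  eye cloth: 3
  eye eye: 2
  cloth eye: 2
  cloth evening: 2
  evening cloth: 2
  … (17 more, each ≤ 2)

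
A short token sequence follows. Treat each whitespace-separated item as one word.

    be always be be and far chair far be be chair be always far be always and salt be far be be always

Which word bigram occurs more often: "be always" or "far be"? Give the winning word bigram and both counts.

"be always": 4 occurrences
"far be": 3 occurrences

"be always" (4 vs 3)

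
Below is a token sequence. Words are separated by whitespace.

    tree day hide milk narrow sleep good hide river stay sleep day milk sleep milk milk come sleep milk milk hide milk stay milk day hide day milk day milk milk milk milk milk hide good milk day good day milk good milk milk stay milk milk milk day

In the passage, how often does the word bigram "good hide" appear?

Scanning the 48 overlapping bigram windows for "good hide":
  position 7–8: good hide

1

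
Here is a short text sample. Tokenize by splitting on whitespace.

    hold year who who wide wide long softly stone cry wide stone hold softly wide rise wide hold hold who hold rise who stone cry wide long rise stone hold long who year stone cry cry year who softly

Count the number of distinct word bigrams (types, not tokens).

32

39 tokens → 38 bigram windows in total.
Repeated bigrams (each contributes count−1 duplicates):
  stone cry: 3
  cry wide: 2
  stone hold: 2
  wide long: 2
  year who: 2
6 duplicate windows → 38 − 6 = 32 distinct.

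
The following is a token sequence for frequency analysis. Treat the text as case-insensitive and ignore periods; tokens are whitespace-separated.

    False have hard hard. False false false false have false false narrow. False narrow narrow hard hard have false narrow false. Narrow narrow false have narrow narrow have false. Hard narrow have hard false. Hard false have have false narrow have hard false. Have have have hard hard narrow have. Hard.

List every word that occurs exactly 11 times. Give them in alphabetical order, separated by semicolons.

Unigram counts meeting the condition (exactly 11 times):
  hard: 11
  narrow: 11

hard; narrow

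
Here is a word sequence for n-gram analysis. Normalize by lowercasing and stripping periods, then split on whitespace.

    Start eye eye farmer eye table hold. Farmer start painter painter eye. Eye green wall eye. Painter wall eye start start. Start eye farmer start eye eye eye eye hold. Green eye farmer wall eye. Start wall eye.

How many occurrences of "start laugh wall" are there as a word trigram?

Scanning the 36 overlapping trigram windows for "start laugh wall":
  (none found)

0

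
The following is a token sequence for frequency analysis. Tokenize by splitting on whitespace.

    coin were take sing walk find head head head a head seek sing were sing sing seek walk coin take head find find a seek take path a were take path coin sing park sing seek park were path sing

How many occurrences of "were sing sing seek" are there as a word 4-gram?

1

Scanning the 37 overlapping 4-gram windows for "were sing sing seek":
  position 14–17: were sing sing seek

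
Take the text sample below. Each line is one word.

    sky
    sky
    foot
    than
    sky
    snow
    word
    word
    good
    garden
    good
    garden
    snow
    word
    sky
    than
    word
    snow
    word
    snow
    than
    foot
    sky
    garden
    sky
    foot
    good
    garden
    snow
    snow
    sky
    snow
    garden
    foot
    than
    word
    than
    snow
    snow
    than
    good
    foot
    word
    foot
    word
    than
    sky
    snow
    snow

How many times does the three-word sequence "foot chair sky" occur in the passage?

Scanning the 47 overlapping trigram windows for "foot chair sky":
  (none found)

0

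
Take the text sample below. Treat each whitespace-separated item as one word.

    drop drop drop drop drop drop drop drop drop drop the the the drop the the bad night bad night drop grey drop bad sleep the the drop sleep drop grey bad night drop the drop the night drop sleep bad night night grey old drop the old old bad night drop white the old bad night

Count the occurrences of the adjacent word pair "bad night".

Scanning the 56 overlapping bigram windows for "bad night":
  position 17–18: bad night
  position 19–20: bad night
  position 32–33: bad night
  position 41–42: bad night
  position 50–51: bad night
  position 56–57: bad night

6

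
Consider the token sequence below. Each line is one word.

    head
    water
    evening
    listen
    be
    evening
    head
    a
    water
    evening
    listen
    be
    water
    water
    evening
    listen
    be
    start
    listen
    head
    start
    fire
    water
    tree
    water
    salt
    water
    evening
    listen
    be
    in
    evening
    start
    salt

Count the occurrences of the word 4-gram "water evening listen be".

Scanning the 31 overlapping 4-gram windows for "water evening listen be":
  position 2–5: water evening listen be
  position 9–12: water evening listen be
  position 14–17: water evening listen be
  position 27–30: water evening listen be

4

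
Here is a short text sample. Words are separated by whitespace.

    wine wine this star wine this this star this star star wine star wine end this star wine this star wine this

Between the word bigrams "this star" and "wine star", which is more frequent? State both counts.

"this star": 5 occurrences
"wine star": 1 occurrence

"this star" (5 vs 1)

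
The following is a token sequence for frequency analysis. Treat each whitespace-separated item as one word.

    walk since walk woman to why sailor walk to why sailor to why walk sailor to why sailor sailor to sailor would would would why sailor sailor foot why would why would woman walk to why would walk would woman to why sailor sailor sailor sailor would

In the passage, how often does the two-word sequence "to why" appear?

Scanning the 46 overlapping bigram windows for "to why":
  position 5–6: to why
  position 9–10: to why
  position 12–13: to why
  position 16–17: to why
  position 35–36: to why
  position 41–42: to why

6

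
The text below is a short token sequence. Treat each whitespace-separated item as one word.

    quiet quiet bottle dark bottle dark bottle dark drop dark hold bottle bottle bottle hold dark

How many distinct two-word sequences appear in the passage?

11

16 tokens → 15 bigram windows in total.
Repeated bigrams (each contributes count−1 duplicates):
  bottle dark: 3
  bottle bottle: 2
  dark bottle: 2
4 duplicate windows → 15 − 4 = 11 distinct.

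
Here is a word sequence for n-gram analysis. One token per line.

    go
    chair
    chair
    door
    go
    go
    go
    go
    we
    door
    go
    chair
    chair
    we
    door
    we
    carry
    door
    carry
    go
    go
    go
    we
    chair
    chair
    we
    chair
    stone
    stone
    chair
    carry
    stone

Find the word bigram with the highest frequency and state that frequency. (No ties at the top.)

"go go", 5 times

Bigram frequencies (highest first):
  go go: 5
  chair chair: 3
  go chair: 2
  door go: 2
  go we: 2
  we door: 2
  … (13 more, each ≤ 2)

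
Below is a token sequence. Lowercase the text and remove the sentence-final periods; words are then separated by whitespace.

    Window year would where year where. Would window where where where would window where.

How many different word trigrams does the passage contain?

14 tokens → 12 trigram windows in total.
Repeated trigrams (each contributes count−1 duplicates):
  where would window: 2
  would window where: 2
2 duplicate windows → 12 − 2 = 10 distinct.

10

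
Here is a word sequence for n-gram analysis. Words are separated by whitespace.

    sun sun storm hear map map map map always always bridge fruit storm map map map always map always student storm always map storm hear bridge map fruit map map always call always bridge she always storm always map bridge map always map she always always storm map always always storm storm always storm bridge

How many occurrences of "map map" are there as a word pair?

Scanning the 54 overlapping bigram windows for "map map":
  position 5–6: map map
  position 6–7: map map
  position 7–8: map map
  position 14–15: map map
  position 15–16: map map
  position 29–30: map map

6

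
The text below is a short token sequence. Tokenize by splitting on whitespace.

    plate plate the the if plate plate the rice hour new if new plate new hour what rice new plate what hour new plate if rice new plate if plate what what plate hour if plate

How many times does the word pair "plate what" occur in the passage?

2

Scanning the 35 overlapping bigram windows for "plate what":
  position 20–21: plate what
  position 30–31: plate what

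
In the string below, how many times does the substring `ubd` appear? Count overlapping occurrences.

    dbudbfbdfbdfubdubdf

2

Sliding a length-3 window over the 19 characters (17 positions):
  position 13–15: ubd
  position 16–18: ubd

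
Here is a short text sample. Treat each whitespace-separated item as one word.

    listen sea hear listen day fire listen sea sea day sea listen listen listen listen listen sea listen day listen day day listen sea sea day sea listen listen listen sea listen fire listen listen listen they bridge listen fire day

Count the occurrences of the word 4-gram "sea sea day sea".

2

Scanning the 38 overlapping 4-gram windows for "sea sea day sea":
  position 8–11: sea sea day sea
  position 24–27: sea sea day sea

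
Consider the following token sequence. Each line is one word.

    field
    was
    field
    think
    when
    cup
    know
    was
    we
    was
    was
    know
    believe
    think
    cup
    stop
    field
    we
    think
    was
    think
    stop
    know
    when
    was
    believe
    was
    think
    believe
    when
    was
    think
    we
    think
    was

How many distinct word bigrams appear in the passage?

29

35 tokens → 34 bigram windows in total.
Repeated bigrams (each contributes count−1 duplicates):
  was think: 3
  think was: 2
  we think: 2
  when was: 2
5 duplicate windows → 34 − 5 = 29 distinct.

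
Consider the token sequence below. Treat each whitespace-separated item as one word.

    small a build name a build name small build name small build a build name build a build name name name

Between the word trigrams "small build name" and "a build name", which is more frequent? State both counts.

"a build name" (4 vs 1)

"small build name": 1 occurrence
"a build name": 4 occurrences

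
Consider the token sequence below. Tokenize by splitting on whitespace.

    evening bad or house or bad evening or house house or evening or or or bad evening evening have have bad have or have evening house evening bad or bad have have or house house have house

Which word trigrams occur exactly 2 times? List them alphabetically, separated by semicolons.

evening bad or; or bad evening; or house house

Trigram counts meeting the condition (exactly 2 times):
  evening bad or: 2
  or bad evening: 2
  or house house: 2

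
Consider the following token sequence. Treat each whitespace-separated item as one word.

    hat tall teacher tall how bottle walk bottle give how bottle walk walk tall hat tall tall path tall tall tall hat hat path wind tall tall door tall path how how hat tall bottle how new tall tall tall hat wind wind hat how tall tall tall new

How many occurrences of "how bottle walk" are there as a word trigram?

Scanning the 47 overlapping trigram windows for "how bottle walk":
  position 5–7: how bottle walk
  position 10–12: how bottle walk

2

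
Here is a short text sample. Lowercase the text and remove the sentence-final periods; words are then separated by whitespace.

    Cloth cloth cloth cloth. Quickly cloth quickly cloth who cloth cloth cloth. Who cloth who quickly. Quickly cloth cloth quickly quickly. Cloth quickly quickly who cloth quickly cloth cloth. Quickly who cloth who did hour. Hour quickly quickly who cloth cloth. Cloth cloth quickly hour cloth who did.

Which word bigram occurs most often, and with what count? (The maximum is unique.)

"cloth cloth", 10 times

Bigram frequencies (highest first):
  cloth cloth: 10
  cloth quickly: 7
  quickly cloth: 5
  cloth who: 5
  who cloth: 5
  quickly quickly: 4
  … (8 more, each ≤ 3)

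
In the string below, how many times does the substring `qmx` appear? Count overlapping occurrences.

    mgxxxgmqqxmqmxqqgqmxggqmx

3

Sliding a length-3 window over the 25 characters (23 positions):
  position 12–14: qmx
  position 18–20: qmx
  position 23–25: qmx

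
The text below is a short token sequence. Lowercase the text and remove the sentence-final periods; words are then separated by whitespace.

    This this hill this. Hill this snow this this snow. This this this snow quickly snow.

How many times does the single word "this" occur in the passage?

9

Scanning the 16 tokens for "this":
  position 1: this
  position 2: this
  position 4: this
  position 6: this
  position 8: this
  position 9: this
  position 11: this
  position 12: this
  position 13: this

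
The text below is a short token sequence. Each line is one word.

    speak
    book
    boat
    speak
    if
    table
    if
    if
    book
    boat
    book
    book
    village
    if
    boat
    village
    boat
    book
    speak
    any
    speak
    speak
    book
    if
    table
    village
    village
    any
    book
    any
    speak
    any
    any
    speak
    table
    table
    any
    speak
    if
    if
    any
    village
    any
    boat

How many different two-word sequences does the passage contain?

44 tokens → 43 bigram windows in total.
Repeated bigrams (each contributes count−1 duplicates):
  any speak: 4
  boat book: 2
  book boat: 2
  if if: 2
  if table: 2
  speak any: 2
  speak book: 2
  speak if: 2
  … (1 more repeated)
11 duplicate windows → 43 − 11 = 32 distinct.

32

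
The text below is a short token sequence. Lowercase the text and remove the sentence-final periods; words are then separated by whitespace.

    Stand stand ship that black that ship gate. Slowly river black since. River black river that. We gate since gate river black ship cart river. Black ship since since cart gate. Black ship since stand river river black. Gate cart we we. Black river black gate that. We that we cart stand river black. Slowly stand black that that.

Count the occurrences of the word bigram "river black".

7

Scanning the 58 overlapping bigram windows for "river black":
  position 10–11: river black
  position 13–14: river black
  position 21–22: river black
  position 25–26: river black
  position 37–38: river black
  position 44–45: river black
  position 53–54: river black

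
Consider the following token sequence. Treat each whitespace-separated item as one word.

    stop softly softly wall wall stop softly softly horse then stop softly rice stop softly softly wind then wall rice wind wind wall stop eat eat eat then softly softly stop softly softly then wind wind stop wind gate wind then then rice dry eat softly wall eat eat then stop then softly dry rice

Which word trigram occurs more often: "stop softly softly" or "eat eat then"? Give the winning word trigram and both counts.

"stop softly softly" (4 vs 2)

"stop softly softly": 4 occurrences
"eat eat then": 2 occurrences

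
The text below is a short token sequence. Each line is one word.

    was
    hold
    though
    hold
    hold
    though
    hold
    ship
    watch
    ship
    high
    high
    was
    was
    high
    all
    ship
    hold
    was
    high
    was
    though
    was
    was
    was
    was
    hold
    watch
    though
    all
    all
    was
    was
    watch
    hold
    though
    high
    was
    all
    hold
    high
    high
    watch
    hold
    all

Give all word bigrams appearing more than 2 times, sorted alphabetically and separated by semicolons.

high was; hold though; was was

Bigram counts meeting the condition (more than 2 times):
  high was: 3
  hold though: 3
  was was: 5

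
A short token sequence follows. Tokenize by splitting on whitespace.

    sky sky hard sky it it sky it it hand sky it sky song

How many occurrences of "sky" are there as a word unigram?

Scanning the 14 tokens for "sky":
  position 1: sky
  position 2: sky
  position 4: sky
  position 7: sky
  position 11: sky
  position 13: sky

6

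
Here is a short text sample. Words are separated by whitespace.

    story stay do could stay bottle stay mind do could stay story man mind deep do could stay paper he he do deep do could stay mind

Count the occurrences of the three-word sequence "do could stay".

Scanning the 25 overlapping trigram windows for "do could stay":
  position 3–5: do could stay
  position 9–11: do could stay
  position 16–18: do could stay
  position 24–26: do could stay

4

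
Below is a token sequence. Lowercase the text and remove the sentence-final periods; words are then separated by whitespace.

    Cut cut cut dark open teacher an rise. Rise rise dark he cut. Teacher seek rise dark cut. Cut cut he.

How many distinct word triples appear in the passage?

21 tokens → 19 trigram windows in total.
Repeated trigrams (each contributes count−1 duplicates):
  cut cut cut: 2
1 duplicate windows → 19 − 1 = 18 distinct.

18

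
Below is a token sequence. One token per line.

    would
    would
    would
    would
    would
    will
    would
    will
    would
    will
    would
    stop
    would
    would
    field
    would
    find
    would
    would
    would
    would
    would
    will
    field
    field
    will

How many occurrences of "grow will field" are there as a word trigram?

Scanning the 24 overlapping trigram windows for "grow will field":
  (none found)

0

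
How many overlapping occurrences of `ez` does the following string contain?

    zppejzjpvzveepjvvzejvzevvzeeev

Sliding a length-2 window over the 30 characters (29 positions):
  (no match at any position)

0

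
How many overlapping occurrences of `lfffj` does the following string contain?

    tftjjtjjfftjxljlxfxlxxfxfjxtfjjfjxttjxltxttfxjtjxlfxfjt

Sliding a length-5 window over the 55 characters (51 positions):
  (no match at any position)

0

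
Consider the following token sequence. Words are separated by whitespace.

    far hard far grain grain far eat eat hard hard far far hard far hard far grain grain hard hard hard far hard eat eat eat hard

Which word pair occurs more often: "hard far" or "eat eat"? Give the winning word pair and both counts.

"hard far" (5 vs 3)

"hard far": 5 occurrences
"eat eat": 3 occurrences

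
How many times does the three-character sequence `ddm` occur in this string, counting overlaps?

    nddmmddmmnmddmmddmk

4

Sliding a length-3 window over the 19 characters (17 positions):
  position 2–4: ddm
  position 6–8: ddm
  position 12–14: ddm
  position 16–18: ddm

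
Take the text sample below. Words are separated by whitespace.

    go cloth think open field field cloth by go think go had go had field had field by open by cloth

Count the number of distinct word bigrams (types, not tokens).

21 tokens → 20 bigram windows in total.
Repeated bigrams (each contributes count−1 duplicates):
  go had: 2
  had field: 2
2 duplicate windows → 20 − 2 = 18 distinct.

18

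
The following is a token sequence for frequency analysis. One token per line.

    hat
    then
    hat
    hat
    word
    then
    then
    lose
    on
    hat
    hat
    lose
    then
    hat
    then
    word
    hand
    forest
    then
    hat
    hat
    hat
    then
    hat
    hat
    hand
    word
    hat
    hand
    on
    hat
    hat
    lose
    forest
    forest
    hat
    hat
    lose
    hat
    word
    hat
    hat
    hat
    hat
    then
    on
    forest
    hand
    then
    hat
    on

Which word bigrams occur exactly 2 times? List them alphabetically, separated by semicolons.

Bigram counts meeting the condition (exactly 2 times):
  hat hand: 2
  hat word: 2
  on hat: 2
  word hat: 2

hat hand; hat word; on hat; word hat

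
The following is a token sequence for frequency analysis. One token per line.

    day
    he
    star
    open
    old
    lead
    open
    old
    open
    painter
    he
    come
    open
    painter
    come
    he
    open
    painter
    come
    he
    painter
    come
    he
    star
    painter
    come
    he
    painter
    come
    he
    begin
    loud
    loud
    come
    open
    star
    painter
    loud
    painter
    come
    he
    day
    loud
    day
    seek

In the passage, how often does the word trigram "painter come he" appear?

Scanning the 43 overlapping trigram windows for "painter come he":
  position 14–16: painter come he
  position 18–20: painter come he
  position 21–23: painter come he
  position 25–27: painter come he
  position 28–30: painter come he
  position 39–41: painter come he

6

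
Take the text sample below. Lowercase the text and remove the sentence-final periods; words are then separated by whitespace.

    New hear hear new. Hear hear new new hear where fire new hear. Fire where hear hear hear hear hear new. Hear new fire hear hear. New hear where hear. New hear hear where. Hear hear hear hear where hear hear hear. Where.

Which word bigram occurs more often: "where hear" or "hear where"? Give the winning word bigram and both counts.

"where hear": 4 occurrences
"hear where": 5 occurrences

"hear where" (5 vs 4)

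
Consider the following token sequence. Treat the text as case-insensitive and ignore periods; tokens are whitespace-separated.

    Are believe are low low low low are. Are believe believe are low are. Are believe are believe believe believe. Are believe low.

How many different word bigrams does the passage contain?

8

23 tokens → 22 bigram windows in total.
Repeated bigrams (each contributes count−1 duplicates):
  are believe: 5
  believe are: 4
  believe believe: 3
  low low: 3
  are are: 2
  are low: 2
  low are: 2
14 duplicate windows → 22 − 14 = 8 distinct.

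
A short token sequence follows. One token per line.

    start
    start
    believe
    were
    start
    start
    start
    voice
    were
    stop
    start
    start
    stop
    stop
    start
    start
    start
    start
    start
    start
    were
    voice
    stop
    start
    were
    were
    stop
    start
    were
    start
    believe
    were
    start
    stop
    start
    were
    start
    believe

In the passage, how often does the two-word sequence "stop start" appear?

5

Scanning the 37 overlapping bigram windows for "stop start":
  position 10–11: stop start
  position 14–15: stop start
  position 23–24: stop start
  position 27–28: stop start
  position 34–35: stop start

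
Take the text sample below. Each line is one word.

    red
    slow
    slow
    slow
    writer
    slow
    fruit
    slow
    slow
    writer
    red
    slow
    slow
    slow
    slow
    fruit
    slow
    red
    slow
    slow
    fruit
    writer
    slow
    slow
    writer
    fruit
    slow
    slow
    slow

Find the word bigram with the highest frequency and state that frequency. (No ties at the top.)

Bigram frequencies (highest first):
  slow slow: 10
  red slow: 3
  slow writer: 3
  slow fruit: 3
  fruit slow: 3
  writer slow: 2
  … (4 more, each ≤ 1)

"slow slow", 10 times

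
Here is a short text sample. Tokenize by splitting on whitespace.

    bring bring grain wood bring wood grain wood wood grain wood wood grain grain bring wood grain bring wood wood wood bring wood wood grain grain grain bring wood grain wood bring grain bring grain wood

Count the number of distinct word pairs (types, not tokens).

9

36 tokens → 35 bigram windows in total.
Repeated bigrams (each contributes count−1 duplicates):
  wood grain: 6
  bring wood: 5
  grain wood: 5
  wood wood: 5
  grain bring: 4
  bring grain: 3
  grain grain: 3
  wood bring: 3
26 duplicate windows → 35 − 26 = 9 distinct.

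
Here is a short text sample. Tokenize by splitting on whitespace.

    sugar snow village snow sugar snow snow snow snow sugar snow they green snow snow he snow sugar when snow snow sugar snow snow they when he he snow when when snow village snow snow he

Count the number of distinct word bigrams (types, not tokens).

17

36 tokens → 35 bigram windows in total.
Repeated bigrams (each contributes count−1 duplicates):
  snow snow: 7
  snow sugar: 4
  sugar snow: 4
  he snow: 2
  snow he: 2
  snow they: 2
  snow village: 2
  village snow: 2
  … (1 more repeated)
18 duplicate windows → 35 − 18 = 17 distinct.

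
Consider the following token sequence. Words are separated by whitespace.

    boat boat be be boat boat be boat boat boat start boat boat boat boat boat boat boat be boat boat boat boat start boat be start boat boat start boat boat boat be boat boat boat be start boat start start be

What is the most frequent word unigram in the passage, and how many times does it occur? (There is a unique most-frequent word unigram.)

"boat", 28 times

Unigram frequencies (highest first):
  boat: 28
  be: 8
  start: 7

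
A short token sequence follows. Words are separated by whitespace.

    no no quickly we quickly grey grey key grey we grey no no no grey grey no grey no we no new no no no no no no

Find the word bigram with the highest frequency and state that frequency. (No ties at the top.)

Bigram frequencies (highest first):
  no no: 8
  grey no: 3
  grey grey: 2
  no grey: 2
  no quickly: 1
  quickly we: 1
  … (10 more, each ≤ 1)

"no no", 8 times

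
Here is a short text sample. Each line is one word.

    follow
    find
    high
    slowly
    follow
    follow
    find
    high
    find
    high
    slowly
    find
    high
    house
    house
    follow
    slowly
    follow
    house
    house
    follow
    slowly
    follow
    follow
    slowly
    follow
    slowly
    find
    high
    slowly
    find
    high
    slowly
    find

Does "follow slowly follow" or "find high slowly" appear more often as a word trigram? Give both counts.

"find high slowly" (4 vs 3)

"follow slowly follow": 3 occurrences
"find high slowly": 4 occurrences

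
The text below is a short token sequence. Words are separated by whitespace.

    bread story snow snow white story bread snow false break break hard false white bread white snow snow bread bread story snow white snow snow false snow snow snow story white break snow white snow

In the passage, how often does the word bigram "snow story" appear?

Scanning the 34 overlapping bigram windows for "snow story":
  position 29–30: snow story

1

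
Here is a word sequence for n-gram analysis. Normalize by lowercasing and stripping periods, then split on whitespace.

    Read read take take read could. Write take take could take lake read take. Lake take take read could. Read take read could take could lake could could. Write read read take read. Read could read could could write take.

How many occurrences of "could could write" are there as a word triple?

Scanning the 38 overlapping trigram windows for "could could write":
  position 27–29: could could write
  position 37–39: could could write

2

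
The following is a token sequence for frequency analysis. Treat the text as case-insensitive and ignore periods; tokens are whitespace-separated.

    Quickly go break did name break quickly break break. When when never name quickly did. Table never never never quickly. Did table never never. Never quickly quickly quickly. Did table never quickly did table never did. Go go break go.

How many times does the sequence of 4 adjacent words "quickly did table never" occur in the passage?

4

Scanning the 37 overlapping 4-gram windows for "quickly did table never":
  position 14–17: quickly did table never
  position 20–23: quickly did table never
  position 28–31: quickly did table never
  position 32–35: quickly did table never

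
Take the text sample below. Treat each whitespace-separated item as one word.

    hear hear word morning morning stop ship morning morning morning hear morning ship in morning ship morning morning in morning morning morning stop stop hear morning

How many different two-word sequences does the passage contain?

15

26 tokens → 25 bigram windows in total.
Repeated bigrams (each contributes count−1 duplicates):
  morning morning: 6
  hear morning: 2
  in morning: 2
  morning ship: 2
  morning stop: 2
  ship morning: 2
10 duplicate windows → 25 − 10 = 15 distinct.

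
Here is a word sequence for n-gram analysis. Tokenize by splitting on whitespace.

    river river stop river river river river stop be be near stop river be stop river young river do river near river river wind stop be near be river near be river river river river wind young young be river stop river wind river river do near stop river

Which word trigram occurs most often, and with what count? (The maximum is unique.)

Trigram frequencies (highest first):
  river river river: 4
  river river stop: 2
  river stop river: 2
  near stop river: 2
  river river wind: 2
  near be river: 2
  … (33 more, each ≤ 1)

"river river river", 4 times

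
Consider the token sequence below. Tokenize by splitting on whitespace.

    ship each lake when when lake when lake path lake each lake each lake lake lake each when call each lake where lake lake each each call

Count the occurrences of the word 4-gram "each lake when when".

1

Scanning the 24 overlapping 4-gram windows for "each lake when when":
  position 2–5: each lake when when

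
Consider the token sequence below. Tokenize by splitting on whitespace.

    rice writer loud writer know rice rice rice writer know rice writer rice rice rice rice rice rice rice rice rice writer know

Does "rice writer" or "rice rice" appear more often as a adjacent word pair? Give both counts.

"rice rice" (10 vs 4)

"rice writer": 4 occurrences
"rice rice": 10 occurrences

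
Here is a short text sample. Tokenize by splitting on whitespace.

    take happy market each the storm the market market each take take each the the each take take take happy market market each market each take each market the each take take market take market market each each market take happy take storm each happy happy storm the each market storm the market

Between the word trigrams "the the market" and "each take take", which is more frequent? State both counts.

"the the market": 0 occurrences
"each take take": 3 occurrences

"each take take" (3 vs 0)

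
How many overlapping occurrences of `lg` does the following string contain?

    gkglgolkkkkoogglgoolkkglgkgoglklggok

4

Sliding a length-2 window over the 36 characters (35 positions):
  position 4–5: lg
  position 16–17: lg
  position 24–25: lg
  position 32–33: lg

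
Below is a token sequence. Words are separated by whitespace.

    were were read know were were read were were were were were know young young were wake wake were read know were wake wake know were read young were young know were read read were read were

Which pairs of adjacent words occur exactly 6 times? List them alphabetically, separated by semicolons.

were read; were were

Bigram counts meeting the condition (exactly 6 times):
  were read: 6
  were were: 6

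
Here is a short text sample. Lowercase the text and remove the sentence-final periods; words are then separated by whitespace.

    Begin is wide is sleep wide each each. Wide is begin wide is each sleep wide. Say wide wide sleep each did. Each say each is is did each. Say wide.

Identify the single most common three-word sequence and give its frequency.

Trigram frequencies (highest first):
  did each say: 2
  begin is wide: 1
  is wide is: 1
  wide is sleep: 1
  is sleep wide: 1
  sleep wide each: 1
  … (22 more, each ≤ 1)

"did each say", 2 times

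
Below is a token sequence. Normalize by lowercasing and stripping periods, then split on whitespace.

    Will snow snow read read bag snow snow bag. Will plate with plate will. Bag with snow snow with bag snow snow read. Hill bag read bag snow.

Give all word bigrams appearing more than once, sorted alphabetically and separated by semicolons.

bag snow; read bag; snow read; snow snow

Bigram counts meeting the condition (more than once):
  bag snow: 3
  read bag: 2
  snow read: 2
  snow snow: 4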